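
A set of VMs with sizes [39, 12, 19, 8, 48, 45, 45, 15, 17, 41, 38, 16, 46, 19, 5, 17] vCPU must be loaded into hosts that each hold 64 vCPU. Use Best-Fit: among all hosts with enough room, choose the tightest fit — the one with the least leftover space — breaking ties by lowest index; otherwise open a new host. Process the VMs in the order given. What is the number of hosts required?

7

39 vCPU → host 1 (remaining 25 vCPU)
12 vCPU → host 1 (remaining 13 vCPU)
19 vCPU → host 2 (remaining 45 vCPU)
8 vCPU → host 1 (remaining 5 vCPU)
48 vCPU → host 3 (remaining 16 vCPU)
45 vCPU → host 2 (remaining 0 vCPU)
45 vCPU → host 4 (remaining 19 vCPU)
15 vCPU → host 3 (remaining 1 vCPU)
17 vCPU → host 4 (remaining 2 vCPU)
41 vCPU → host 5 (remaining 23 vCPU)
38 vCPU → host 6 (remaining 26 vCPU)
16 vCPU → host 5 (remaining 7 vCPU)
46 vCPU → host 7 (remaining 18 vCPU)
19 vCPU → host 6 (remaining 7 vCPU)
5 vCPU → host 1 (remaining 0 vCPU)
17 vCPU → host 7 (remaining 1 vCPU)
Final hosts: [39,12,8,5] [19,45] [48,15] [45,17] [41,16] [38,19] [46,17].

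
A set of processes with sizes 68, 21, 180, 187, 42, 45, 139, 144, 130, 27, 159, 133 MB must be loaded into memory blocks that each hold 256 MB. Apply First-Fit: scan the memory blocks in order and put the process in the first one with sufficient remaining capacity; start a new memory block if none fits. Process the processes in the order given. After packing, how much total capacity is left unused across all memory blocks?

memory block 1: place 68 MB, 188 MB left
memory block 1: place 21 MB, 167 MB left
memory block 2: place 180 MB, 76 MB left
memory block 3: place 187 MB, 69 MB left
memory block 1: place 42 MB, 125 MB left
memory block 1: place 45 MB, 80 MB left
memory block 4: place 139 MB, 117 MB left
memory block 5: place 144 MB, 112 MB left
memory block 6: place 130 MB, 126 MB left
memory block 1: place 27 MB, 53 MB left
memory block 7: place 159 MB, 97 MB left
memory block 8: place 133 MB, 123 MB left
8 memory blocks × 256 MB = 2048 MB; used 1275 MB; unused 773 MB.

773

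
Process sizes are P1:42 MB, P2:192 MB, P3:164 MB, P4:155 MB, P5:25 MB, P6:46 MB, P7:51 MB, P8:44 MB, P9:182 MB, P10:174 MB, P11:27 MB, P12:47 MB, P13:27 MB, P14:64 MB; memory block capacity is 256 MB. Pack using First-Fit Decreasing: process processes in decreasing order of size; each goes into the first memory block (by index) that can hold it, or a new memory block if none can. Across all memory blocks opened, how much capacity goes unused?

Sorted descending: 192, 182, 174, 164, 155, 64, 51, 47, 46, 44, 42, 27, 27, 25.
192 MB → memory block 1 (remaining 64 MB)
182 MB → memory block 2 (remaining 74 MB)
174 MB → memory block 3 (remaining 82 MB)
164 MB → memory block 4 (remaining 92 MB)
155 MB → memory block 5 (remaining 101 MB)
64 MB → memory block 1 (remaining 0 MB)
51 MB → memory block 2 (remaining 23 MB)
47 MB → memory block 3 (remaining 35 MB)
46 MB → memory block 4 (remaining 46 MB)
44 MB → memory block 4 (remaining 2 MB)
42 MB → memory block 5 (remaining 59 MB)
27 MB → memory block 3 (remaining 8 MB)
27 MB → memory block 5 (remaining 32 MB)
25 MB → memory block 5 (remaining 7 MB)
5 memory blocks × 256 MB = 1280 MB; used 1240 MB; unused 40 MB.

40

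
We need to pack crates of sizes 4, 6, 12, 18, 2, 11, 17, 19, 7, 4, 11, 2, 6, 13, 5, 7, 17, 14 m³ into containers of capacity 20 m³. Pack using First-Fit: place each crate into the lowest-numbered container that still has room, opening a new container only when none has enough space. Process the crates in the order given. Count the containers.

4 m³ → container 1 (remaining 16 m³)
6 m³ → container 1 (remaining 10 m³)
12 m³ → container 2 (remaining 8 m³)
18 m³ → container 3 (remaining 2 m³)
2 m³ → container 1 (remaining 8 m³)
11 m³ → container 4 (remaining 9 m³)
17 m³ → container 5 (remaining 3 m³)
19 m³ → container 6 (remaining 1 m³)
7 m³ → container 1 (remaining 1 m³)
4 m³ → container 2 (remaining 4 m³)
11 m³ → container 7 (remaining 9 m³)
2 m³ → container 2 (remaining 2 m³)
6 m³ → container 4 (remaining 3 m³)
13 m³ → container 8 (remaining 7 m³)
5 m³ → container 7 (remaining 4 m³)
7 m³ → container 8 (remaining 0 m³)
17 m³ → container 9 (remaining 3 m³)
14 m³ → container 10 (remaining 6 m³)

10 containers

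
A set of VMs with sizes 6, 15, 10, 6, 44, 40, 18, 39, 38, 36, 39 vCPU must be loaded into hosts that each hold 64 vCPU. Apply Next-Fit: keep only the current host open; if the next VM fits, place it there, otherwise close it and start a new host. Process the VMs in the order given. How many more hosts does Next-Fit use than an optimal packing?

Next-Fit: [6,15,10,6] [44] [40,18] [39] [38] [36] [39] → 7 hosts.
6 VMs exceed 32 vCPU (half the capacity), and no two of those can share a host, so at least 6 hosts are needed.
An optimal packing achieves that bound: [44,18] [40,15,6] [39,10,6] [39] [38] [36] → 6 hosts.
Excess: 7 − 6 = 1.

1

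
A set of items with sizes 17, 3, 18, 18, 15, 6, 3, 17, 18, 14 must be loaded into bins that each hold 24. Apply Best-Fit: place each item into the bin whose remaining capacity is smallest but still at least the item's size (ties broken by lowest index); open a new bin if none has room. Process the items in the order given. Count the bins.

Put 17 in bin 1; 7 remain.
Put 3 in bin 1; 4 remain.
Put 18 in bin 2; 6 remain.
Put 18 in bin 3; 6 remain.
Put 15 in bin 4; 9 remain.
Put 6 in bin 2; 0 remain.
Put 3 in bin 1; 1 remain.
Put 17 in bin 5; 7 remain.
Put 18 in bin 6; 6 remain.
Put 14 in bin 7; 10 remain.
Final bins: [17,3,3] [18,6] [18] [15] [17] [18] [14].

7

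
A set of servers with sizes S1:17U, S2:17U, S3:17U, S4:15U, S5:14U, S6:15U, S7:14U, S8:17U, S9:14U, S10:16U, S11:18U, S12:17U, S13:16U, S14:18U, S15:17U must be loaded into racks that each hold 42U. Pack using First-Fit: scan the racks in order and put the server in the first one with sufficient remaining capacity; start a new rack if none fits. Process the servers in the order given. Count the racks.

8 racks

rack 1: place S1 (17U), 25U left
rack 1: place S2 (17U), 8U left
rack 2: place S3 (17U), 25U left
rack 2: place S4 (15U), 10U left
rack 3: place S5 (14U), 28U left
rack 3: place S6 (15U), 13U left
rack 4: place S7 (14U), 28U left
rack 4: place S8 (17U), 11U left
rack 5: place S9 (14U), 28U left
rack 5: place S10 (16U), 12U left
rack 6: place S11 (18U), 24U left
rack 6: place S12 (17U), 7U left
rack 7: place S13 (16U), 26U left
rack 7: place S14 (18U), 8U left
rack 8: place S15 (17U), 25U left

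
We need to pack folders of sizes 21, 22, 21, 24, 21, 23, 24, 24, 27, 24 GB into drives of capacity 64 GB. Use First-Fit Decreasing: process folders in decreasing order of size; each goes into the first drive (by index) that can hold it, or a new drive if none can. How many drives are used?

5 drives

Sorted descending: 27, 24, 24, 24, 24, 23, 22, 21, 21, 21.
drive 1: place 27 GB, 37 GB left
drive 1: place 24 GB, 13 GB left
drive 2: place 24 GB, 40 GB left
drive 2: place 24 GB, 16 GB left
drive 3: place 24 GB, 40 GB left
drive 3: place 23 GB, 17 GB left
drive 4: place 22 GB, 42 GB left
drive 4: place 21 GB, 21 GB left
drive 4: place 21 GB, 0 GB left
drive 5: place 21 GB, 43 GB left
Final drives: [27,24] [24,24] [24,23] [22,21,21] [21].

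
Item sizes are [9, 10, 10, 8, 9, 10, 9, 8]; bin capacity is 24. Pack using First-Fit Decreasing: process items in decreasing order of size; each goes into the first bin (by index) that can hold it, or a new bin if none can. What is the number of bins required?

Sorted descending: 10, 10, 10, 9, 9, 9, 8, 8.
Put 10 in bin 1; 14 remain.
Put 10 in bin 1; 4 remain.
Put 10 in bin 2; 14 remain.
Put 9 in bin 2; 5 remain.
Put 9 in bin 3; 15 remain.
Put 9 in bin 3; 6 remain.
Put 8 in bin 4; 16 remain.
Put 8 in bin 4; 8 remain.

4 bins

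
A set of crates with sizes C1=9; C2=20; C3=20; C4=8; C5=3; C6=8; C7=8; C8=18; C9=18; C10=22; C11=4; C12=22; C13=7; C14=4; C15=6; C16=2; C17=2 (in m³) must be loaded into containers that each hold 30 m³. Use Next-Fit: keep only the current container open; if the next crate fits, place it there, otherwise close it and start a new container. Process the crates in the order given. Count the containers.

8

container 1: place C1 (9 m³), 21 m³ left
container 1: place C2 (20 m³), 1 m³ left
container 2: place C3 (20 m³), 10 m³ left
container 2: place C4 (8 m³), 2 m³ left
container 3: place C5 (3 m³), 27 m³ left
container 3: place C6 (8 m³), 19 m³ left
container 3: place C7 (8 m³), 11 m³ left
container 4: place C8 (18 m³), 12 m³ left
container 5: place C9 (18 m³), 12 m³ left
container 6: place C10 (22 m³), 8 m³ left
container 6: place C11 (4 m³), 4 m³ left
container 7: place C12 (22 m³), 8 m³ left
container 7: place C13 (7 m³), 1 m³ left
container 8: place C14 (4 m³), 26 m³ left
container 8: place C15 (6 m³), 20 m³ left
container 8: place C16 (2 m³), 18 m³ left
container 8: place C17 (2 m³), 16 m³ left
Final containers: [9,20] [20,8] [3,8,8] [18] [18] [22,4] [22,7] [4,6,2,2].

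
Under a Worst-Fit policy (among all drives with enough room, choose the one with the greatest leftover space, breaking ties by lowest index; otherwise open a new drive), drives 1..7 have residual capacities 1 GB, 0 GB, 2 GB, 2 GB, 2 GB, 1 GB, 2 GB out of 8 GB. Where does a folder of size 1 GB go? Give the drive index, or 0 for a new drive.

Drives with room: drive 1 (1 GB), drive 3 (2 GB), drive 4 (2 GB), drive 5 (2 GB), drive 6 (1 GB), drive 7 (2 GB).
Most room is drive 3 with 2 GB free.

3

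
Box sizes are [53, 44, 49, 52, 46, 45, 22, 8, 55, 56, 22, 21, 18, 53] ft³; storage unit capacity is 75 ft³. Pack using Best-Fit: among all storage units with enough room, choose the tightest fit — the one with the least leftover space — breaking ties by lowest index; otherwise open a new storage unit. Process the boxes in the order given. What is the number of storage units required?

9

53 ft³ → storage unit 1 (remaining 22 ft³)
44 ft³ → storage unit 2 (remaining 31 ft³)
49 ft³ → storage unit 3 (remaining 26 ft³)
52 ft³ → storage unit 4 (remaining 23 ft³)
46 ft³ → storage unit 5 (remaining 29 ft³)
45 ft³ → storage unit 6 (remaining 30 ft³)
22 ft³ → storage unit 1 (remaining 0 ft³)
8 ft³ → storage unit 4 (remaining 15 ft³)
55 ft³ → storage unit 7 (remaining 20 ft³)
56 ft³ → storage unit 8 (remaining 19 ft³)
22 ft³ → storage unit 3 (remaining 4 ft³)
21 ft³ → storage unit 5 (remaining 8 ft³)
18 ft³ → storage unit 8 (remaining 1 ft³)
53 ft³ → storage unit 9 (remaining 22 ft³)
Final storage units: [53,22] [44] [49,22] [52,8] [46,21] [45] [55] [56,18] [53].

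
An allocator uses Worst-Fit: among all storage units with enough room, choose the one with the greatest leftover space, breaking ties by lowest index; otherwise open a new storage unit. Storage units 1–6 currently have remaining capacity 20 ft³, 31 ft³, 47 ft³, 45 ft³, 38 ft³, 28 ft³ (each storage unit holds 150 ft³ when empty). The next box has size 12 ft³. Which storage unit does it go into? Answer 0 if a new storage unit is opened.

3

Storage units with room: storage unit 1 (20 ft³), storage unit 2 (31 ft³), storage unit 3 (47 ft³), storage unit 4 (45 ft³), storage unit 5 (38 ft³), storage unit 6 (28 ft³).
Most room is storage unit 3 with 47 ft³ free.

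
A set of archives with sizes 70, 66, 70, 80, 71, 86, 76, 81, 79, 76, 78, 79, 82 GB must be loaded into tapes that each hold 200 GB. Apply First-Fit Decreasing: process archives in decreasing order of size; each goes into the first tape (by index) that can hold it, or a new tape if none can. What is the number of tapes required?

7

Sorted descending: 86, 82, 81, 80, 79, 79, 78, 76, 76, 71, 70, 70, 66.
Put 86 GB in tape 1; 114 GB remain.
Put 82 GB in tape 1; 32 GB remain.
Put 81 GB in tape 2; 119 GB remain.
Put 80 GB in tape 2; 39 GB remain.
Put 79 GB in tape 3; 121 GB remain.
Put 79 GB in tape 3; 42 GB remain.
Put 78 GB in tape 4; 122 GB remain.
Put 76 GB in tape 4; 46 GB remain.
Put 76 GB in tape 5; 124 GB remain.
Put 71 GB in tape 5; 53 GB remain.
Put 70 GB in tape 6; 130 GB remain.
Put 70 GB in tape 6; 60 GB remain.
Put 66 GB in tape 7; 134 GB remain.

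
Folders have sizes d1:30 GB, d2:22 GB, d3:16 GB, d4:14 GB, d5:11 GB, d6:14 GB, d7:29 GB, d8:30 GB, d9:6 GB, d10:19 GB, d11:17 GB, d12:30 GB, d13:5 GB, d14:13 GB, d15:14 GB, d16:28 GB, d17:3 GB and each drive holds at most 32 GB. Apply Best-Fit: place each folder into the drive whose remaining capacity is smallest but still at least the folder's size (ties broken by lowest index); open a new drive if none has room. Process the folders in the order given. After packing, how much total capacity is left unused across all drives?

19

Put d1 (30 GB) in drive 1; 2 GB remain.
Put d2 (22 GB) in drive 2; 10 GB remain.
Put d3 (16 GB) in drive 3; 16 GB remain.
Put d4 (14 GB) in drive 3; 2 GB remain.
Put d5 (11 GB) in drive 4; 21 GB remain.
Put d6 (14 GB) in drive 4; 7 GB remain.
Put d7 (29 GB) in drive 5; 3 GB remain.
Put d8 (30 GB) in drive 6; 2 GB remain.
Put d9 (6 GB) in drive 4; 1 GB remain.
Put d10 (19 GB) in drive 7; 13 GB remain.
Put d11 (17 GB) in drive 8; 15 GB remain.
Put d12 (30 GB) in drive 9; 2 GB remain.
Put d13 (5 GB) in drive 2; 5 GB remain.
Put d14 (13 GB) in drive 7; 0 GB remain.
Put d15 (14 GB) in drive 8; 1 GB remain.
Put d16 (28 GB) in drive 10; 4 GB remain.
Put d17 (3 GB) in drive 5; 0 GB remain.
10 drives × 32 GB = 320 GB; used 301 GB; unused 19 GB.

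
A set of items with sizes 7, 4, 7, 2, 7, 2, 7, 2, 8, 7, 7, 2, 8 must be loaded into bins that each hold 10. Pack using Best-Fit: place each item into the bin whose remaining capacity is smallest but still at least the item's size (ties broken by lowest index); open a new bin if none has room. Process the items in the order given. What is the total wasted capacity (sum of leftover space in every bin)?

bin 1: place 7, 3 left
bin 2: place 4, 6 left
bin 3: place 7, 3 left
bin 1: place 2, 1 left
bin 4: place 7, 3 left
bin 3: place 2, 1 left
bin 5: place 7, 3 left
bin 4: place 2, 1 left
bin 6: place 8, 2 left
bin 7: place 7, 3 left
bin 8: place 7, 3 left
bin 6: place 2, 0 left
bin 9: place 8, 2 left
9 bins × 10 = 90; used 70; unused 20.

20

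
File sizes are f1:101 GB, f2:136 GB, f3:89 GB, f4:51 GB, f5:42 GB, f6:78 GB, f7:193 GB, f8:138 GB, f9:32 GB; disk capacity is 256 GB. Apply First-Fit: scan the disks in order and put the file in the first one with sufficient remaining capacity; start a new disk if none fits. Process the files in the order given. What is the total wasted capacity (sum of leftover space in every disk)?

164

disk 1: place f1 (101 GB), 155 GB left
disk 1: place f2 (136 GB), 19 GB left
disk 2: place f3 (89 GB), 167 GB left
disk 2: place f4 (51 GB), 116 GB left
disk 2: place f5 (42 GB), 74 GB left
disk 3: place f6 (78 GB), 178 GB left
disk 4: place f7 (193 GB), 63 GB left
disk 3: place f8 (138 GB), 40 GB left
disk 2: place f9 (32 GB), 42 GB left
4 disks × 256 GB = 1024 GB; used 860 GB; unused 164 GB.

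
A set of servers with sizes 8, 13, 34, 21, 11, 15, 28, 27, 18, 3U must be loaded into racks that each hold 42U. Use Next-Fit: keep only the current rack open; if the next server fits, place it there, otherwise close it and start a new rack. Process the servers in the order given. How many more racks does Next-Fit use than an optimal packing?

Next-Fit: [8,13] [34] [21,11] [15] [28] [27] [18,3] → 7 racks.
Total size 178U; any packing needs at least ⌈178/42⌉ = 5 racks.
An optimal packing achieves that bound: [34,8] [28,13] [27,15] [21,18,3] [11] → 5 racks.
Excess: 7 − 5 = 2.

2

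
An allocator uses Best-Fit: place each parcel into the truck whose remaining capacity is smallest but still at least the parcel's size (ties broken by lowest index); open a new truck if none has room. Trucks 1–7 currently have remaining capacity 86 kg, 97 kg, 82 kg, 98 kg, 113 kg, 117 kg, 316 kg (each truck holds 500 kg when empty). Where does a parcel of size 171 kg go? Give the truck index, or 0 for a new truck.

7

Trucks with room: truck 7 (316 kg).
Tightest fit is truck 7 with 316 kg free.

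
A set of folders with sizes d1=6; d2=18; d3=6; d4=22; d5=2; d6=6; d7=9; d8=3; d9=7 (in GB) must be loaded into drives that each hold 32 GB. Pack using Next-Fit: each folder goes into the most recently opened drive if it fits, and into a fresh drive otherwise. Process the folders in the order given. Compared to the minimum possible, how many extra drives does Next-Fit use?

0

Next-Fit: [6,18,6] [22,2,6] [9,3,7] → 3 drives.
Total size 79 GB; any packing needs at least ⌈79/32⌉ = 3 drives.
So 3 is already optimal.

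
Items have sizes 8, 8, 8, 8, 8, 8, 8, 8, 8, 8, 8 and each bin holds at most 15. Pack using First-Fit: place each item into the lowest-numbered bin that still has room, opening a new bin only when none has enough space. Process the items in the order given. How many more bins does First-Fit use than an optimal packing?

0

First-Fit: [8] [8] [8] [8] [8] [8] [8] [8] [8] [8] [8] → 11 bins.
11 items exceed 7.5 (half the capacity), and no two of those can share a bin, so at least 11 bins are needed.
So 11 is already optimal.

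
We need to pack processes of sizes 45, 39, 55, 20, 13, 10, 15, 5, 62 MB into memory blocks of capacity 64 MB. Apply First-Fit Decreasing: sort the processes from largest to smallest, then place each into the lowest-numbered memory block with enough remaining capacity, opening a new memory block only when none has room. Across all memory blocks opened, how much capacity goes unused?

56

Sorted descending: 62, 55, 45, 39, 20, 15, 13, 10, 5.
62 MB → memory block 1 (remaining 2 MB)
55 MB → memory block 2 (remaining 9 MB)
45 MB → memory block 3 (remaining 19 MB)
39 MB → memory block 4 (remaining 25 MB)
20 MB → memory block 4 (remaining 5 MB)
15 MB → memory block 3 (remaining 4 MB)
13 MB → memory block 5 (remaining 51 MB)
10 MB → memory block 5 (remaining 41 MB)
5 MB → memory block 2 (remaining 4 MB)
5 memory blocks × 64 MB = 320 MB; used 264 MB; unused 56 MB.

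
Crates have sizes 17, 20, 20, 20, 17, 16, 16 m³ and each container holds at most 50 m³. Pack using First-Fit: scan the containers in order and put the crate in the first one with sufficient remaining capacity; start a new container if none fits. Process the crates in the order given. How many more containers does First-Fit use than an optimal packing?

First-Fit: [17,20] [20,20] [17,16,16] → 3 containers.
Total size 126 m³; any packing needs at least ⌈126/50⌉ = 3 containers.
So 3 is already optimal.

0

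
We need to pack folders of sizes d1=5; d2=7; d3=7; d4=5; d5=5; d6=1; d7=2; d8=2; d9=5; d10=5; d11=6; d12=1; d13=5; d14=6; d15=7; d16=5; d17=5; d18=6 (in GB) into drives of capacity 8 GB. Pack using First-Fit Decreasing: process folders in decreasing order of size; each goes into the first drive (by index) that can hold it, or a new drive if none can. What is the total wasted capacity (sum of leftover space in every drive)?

27

Sorted descending: 7, 7, 7, 6, 6, 6, 5, 5, 5, 5, 5, 5, 5, 5, 2, 2, 1, 1.
drive 1: place 7 GB, 1 GB left
drive 2: place 7 GB, 1 GB left
drive 3: place 7 GB, 1 GB left
drive 4: place 6 GB, 2 GB left
drive 5: place 6 GB, 2 GB left
drive 6: place 6 GB, 2 GB left
drive 7: place 5 GB, 3 GB left
drive 8: place 5 GB, 3 GB left
drive 9: place 5 GB, 3 GB left
drive 10: place 5 GB, 3 GB left
drive 11: place 5 GB, 3 GB left
drive 12: place 5 GB, 3 GB left
drive 13: place 5 GB, 3 GB left
drive 14: place 5 GB, 3 GB left
drive 4: place 2 GB, 0 GB left
drive 5: place 2 GB, 0 GB left
drive 1: place 1 GB, 0 GB left
drive 2: place 1 GB, 0 GB left
14 drives × 8 GB = 112 GB; used 85 GB; unused 27 GB.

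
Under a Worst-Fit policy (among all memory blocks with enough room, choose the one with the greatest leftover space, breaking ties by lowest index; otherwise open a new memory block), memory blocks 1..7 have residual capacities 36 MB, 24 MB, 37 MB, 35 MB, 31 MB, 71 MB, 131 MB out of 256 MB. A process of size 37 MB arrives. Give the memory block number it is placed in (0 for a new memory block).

Memory blocks with room: memory block 3 (37 MB), memory block 6 (71 MB), memory block 7 (131 MB).
Most room is memory block 7 with 131 MB free.

7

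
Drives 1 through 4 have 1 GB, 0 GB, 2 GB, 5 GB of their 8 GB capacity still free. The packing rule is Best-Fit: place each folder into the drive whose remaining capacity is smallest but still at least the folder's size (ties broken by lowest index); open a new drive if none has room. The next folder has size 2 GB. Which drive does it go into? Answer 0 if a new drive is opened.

3

Drives with room: drive 3 (2 GB), drive 4 (5 GB).
Tightest fit is drive 3 with 2 GB free.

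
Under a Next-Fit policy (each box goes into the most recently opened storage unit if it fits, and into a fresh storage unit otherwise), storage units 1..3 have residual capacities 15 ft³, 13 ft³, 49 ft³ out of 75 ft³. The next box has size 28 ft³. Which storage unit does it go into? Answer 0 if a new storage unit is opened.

Next-Fit only looks at storage unit 3, which has 49 ft³ free.
28 ft³ fits there.

3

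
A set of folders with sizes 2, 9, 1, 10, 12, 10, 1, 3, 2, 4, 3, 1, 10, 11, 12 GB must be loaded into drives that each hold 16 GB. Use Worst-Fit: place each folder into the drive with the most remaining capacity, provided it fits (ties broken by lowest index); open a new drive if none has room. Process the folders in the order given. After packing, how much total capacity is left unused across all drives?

21

2 GB → drive 1 (remaining 14 GB)
9 GB → drive 1 (remaining 5 GB)
1 GB → drive 1 (remaining 4 GB)
10 GB → drive 2 (remaining 6 GB)
12 GB → drive 3 (remaining 4 GB)
10 GB → drive 4 (remaining 6 GB)
1 GB → drive 2 (remaining 5 GB)
3 GB → drive 4 (remaining 3 GB)
2 GB → drive 2 (remaining 3 GB)
4 GB → drive 1 (remaining 0 GB)
3 GB → drive 3 (remaining 1 GB)
1 GB → drive 2 (remaining 2 GB)
10 GB → drive 5 (remaining 6 GB)
11 GB → drive 6 (remaining 5 GB)
12 GB → drive 7 (remaining 4 GB)
7 drives × 16 GB = 112 GB; used 91 GB; unused 21 GB.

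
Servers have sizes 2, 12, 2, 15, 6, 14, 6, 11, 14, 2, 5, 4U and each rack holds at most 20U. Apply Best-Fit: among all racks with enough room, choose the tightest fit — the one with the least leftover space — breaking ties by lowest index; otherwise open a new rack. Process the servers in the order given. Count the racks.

Put 2U in rack 1; 18U remain.
Put 12U in rack 1; 6U remain.
Put 2U in rack 1; 4U remain.
Put 15U in rack 2; 5U remain.
Put 6U in rack 3; 14U remain.
Put 14U in rack 3; 0U remain.
Put 6U in rack 4; 14U remain.
Put 11U in rack 4; 3U remain.
Put 14U in rack 5; 6U remain.
Put 2U in rack 4; 1U remain.
Put 5U in rack 2; 0U remain.
Put 4U in rack 1; 0U remain.

5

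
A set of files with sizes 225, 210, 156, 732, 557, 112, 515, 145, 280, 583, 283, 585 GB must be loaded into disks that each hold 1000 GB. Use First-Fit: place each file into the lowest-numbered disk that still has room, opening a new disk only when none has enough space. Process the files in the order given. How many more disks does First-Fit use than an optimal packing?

1

First-Fit: [225,210,156,112,145] [732] [557,280] [515,283] [583] [585] → 6 disks.
Total size 4383 GB; any packing needs at least ⌈4383/1000⌉ = 5 disks.
An optimal packing achieves that bound: [732,225] [585,283,112] [583,280] [557,210,156] [515,145] → 5 disks.
Excess: 6 − 5 = 1.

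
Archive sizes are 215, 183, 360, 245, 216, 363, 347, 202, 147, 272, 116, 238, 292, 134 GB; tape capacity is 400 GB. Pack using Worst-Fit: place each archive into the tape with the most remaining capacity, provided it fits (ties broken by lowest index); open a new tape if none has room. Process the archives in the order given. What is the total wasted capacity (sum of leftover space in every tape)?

215 GB → tape 1 (remaining 185 GB)
183 GB → tape 1 (remaining 2 GB)
360 GB → tape 2 (remaining 40 GB)
245 GB → tape 3 (remaining 155 GB)
216 GB → tape 4 (remaining 184 GB)
363 GB → tape 5 (remaining 37 GB)
347 GB → tape 6 (remaining 53 GB)
202 GB → tape 7 (remaining 198 GB)
147 GB → tape 7 (remaining 51 GB)
272 GB → tape 8 (remaining 128 GB)
116 GB → tape 4 (remaining 68 GB)
238 GB → tape 9 (remaining 162 GB)
292 GB → tape 10 (remaining 108 GB)
134 GB → tape 9 (remaining 28 GB)
10 tapes × 400 GB = 4000 GB; used 3330 GB; unused 670 GB.

670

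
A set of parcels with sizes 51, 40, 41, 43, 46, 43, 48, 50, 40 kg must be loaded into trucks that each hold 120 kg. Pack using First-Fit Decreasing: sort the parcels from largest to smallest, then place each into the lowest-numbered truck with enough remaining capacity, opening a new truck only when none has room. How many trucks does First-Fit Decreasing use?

5

Sorted descending: 51, 50, 48, 46, 43, 43, 41, 40, 40.
truck 1: place 51 kg, 69 kg left
truck 1: place 50 kg, 19 kg left
truck 2: place 48 kg, 72 kg left
truck 2: place 46 kg, 26 kg left
truck 3: place 43 kg, 77 kg left
truck 3: place 43 kg, 34 kg left
truck 4: place 41 kg, 79 kg left
truck 4: place 40 kg, 39 kg left
truck 5: place 40 kg, 80 kg left
Final trucks: [51,50] [48,46] [43,43] [41,40] [40].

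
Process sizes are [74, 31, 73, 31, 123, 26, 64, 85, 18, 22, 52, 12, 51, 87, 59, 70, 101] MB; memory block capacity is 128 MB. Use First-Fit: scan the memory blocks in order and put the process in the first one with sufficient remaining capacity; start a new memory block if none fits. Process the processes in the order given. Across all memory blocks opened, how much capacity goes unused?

memory block 1: place 74 MB, 54 MB left
memory block 1: place 31 MB, 23 MB left
memory block 2: place 73 MB, 55 MB left
memory block 2: place 31 MB, 24 MB left
memory block 3: place 123 MB, 5 MB left
memory block 4: place 26 MB, 102 MB left
memory block 4: place 64 MB, 38 MB left
memory block 5: place 85 MB, 43 MB left
memory block 1: place 18 MB, 5 MB left
memory block 2: place 22 MB, 2 MB left
memory block 6: place 52 MB, 76 MB left
memory block 4: place 12 MB, 26 MB left
memory block 6: place 51 MB, 25 MB left
memory block 7: place 87 MB, 41 MB left
memory block 8: place 59 MB, 69 MB left
memory block 9: place 70 MB, 58 MB left
memory block 10: place 101 MB, 27 MB left
10 memory blocks × 128 MB = 1280 MB; used 979 MB; unused 301 MB.

301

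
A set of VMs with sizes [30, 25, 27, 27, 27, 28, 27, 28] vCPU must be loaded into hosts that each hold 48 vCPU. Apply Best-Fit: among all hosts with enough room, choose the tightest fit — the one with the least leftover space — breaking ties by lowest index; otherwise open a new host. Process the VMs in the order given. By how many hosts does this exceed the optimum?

0

Best-Fit: [30] [25] [27] [27] [27] [28] [27] [28] → 8 hosts.
8 VMs exceed 24 vCPU (half the capacity), and no two of those can share a host, so at least 8 hosts are needed.
So 8 is already optimal.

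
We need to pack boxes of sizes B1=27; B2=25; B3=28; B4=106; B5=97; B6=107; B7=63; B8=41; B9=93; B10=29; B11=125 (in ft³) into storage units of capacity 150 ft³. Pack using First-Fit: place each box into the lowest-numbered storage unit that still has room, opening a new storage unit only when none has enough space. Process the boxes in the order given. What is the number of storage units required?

B1 (27 ft³) → storage unit 1 (remaining 123 ft³)
B2 (25 ft³) → storage unit 1 (remaining 98 ft³)
B3 (28 ft³) → storage unit 1 (remaining 70 ft³)
B4 (106 ft³) → storage unit 2 (remaining 44 ft³)
B5 (97 ft³) → storage unit 3 (remaining 53 ft³)
B6 (107 ft³) → storage unit 4 (remaining 43 ft³)
B7 (63 ft³) → storage unit 1 (remaining 7 ft³)
B8 (41 ft³) → storage unit 2 (remaining 3 ft³)
B9 (93 ft³) → storage unit 5 (remaining 57 ft³)
B10 (29 ft³) → storage unit 3 (remaining 24 ft³)
B11 (125 ft³) → storage unit 6 (remaining 25 ft³)
Final storage units: [27,25,28,63] [106,41] [97,29] [107] [93] [125].

6 storage units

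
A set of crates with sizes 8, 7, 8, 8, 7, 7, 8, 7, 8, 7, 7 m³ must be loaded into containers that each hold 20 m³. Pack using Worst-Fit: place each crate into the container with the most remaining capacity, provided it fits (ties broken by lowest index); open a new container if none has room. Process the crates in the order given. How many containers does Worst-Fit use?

8 m³ → container 1 (remaining 12 m³)
7 m³ → container 1 (remaining 5 m³)
8 m³ → container 2 (remaining 12 m³)
8 m³ → container 2 (remaining 4 m³)
7 m³ → container 3 (remaining 13 m³)
7 m³ → container 3 (remaining 6 m³)
8 m³ → container 4 (remaining 12 m³)
7 m³ → container 4 (remaining 5 m³)
8 m³ → container 5 (remaining 12 m³)
7 m³ → container 5 (remaining 5 m³)
7 m³ → container 6 (remaining 13 m³)
Final containers: [8,7] [8,8] [7,7] [8,7] [8,7] [7].

6 containers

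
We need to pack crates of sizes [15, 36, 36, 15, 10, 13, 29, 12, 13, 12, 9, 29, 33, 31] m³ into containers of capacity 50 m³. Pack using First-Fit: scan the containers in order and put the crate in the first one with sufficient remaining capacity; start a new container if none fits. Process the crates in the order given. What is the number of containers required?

Put 15 m³ in container 1; 35 m³ remain.
Put 36 m³ in container 2; 14 m³ remain.
Put 36 m³ in container 3; 14 m³ remain.
Put 15 m³ in container 1; 20 m³ remain.
Put 10 m³ in container 1; 10 m³ remain.
Put 13 m³ in container 2; 1 m³ remain.
Put 29 m³ in container 4; 21 m³ remain.
Put 12 m³ in container 3; 2 m³ remain.
Put 13 m³ in container 4; 8 m³ remain.
Put 12 m³ in container 5; 38 m³ remain.
Put 9 m³ in container 1; 1 m³ remain.
Put 29 m³ in container 5; 9 m³ remain.
Put 33 m³ in container 6; 17 m³ remain.
Put 31 m³ in container 7; 19 m³ remain.
Final containers: [15,15,10,9] [36,13] [36,12] [29,13] [12,29] [33] [31].

7 containers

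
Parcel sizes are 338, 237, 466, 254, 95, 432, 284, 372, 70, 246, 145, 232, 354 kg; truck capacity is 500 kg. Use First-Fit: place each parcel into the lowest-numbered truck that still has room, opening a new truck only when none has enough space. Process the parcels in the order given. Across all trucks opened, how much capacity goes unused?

338 kg → truck 1 (remaining 162 kg)
237 kg → truck 2 (remaining 263 kg)
466 kg → truck 3 (remaining 34 kg)
254 kg → truck 2 (remaining 9 kg)
95 kg → truck 1 (remaining 67 kg)
432 kg → truck 4 (remaining 68 kg)
284 kg → truck 5 (remaining 216 kg)
372 kg → truck 6 (remaining 128 kg)
70 kg → truck 5 (remaining 146 kg)
246 kg → truck 7 (remaining 254 kg)
145 kg → truck 5 (remaining 1 kg)
232 kg → truck 7 (remaining 22 kg)
354 kg → truck 8 (remaining 146 kg)
8 trucks × 500 kg = 4000 kg; used 3525 kg; unused 475 kg.

475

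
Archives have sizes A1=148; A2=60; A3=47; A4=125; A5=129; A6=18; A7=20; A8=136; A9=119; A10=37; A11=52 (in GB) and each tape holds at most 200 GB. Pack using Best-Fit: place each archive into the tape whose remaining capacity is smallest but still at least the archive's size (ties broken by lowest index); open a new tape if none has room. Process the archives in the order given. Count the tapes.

5

Put A1 (148 GB) in tape 1; 52 GB remain.
Put A2 (60 GB) in tape 2; 140 GB remain.
Put A3 (47 GB) in tape 1; 5 GB remain.
Put A4 (125 GB) in tape 2; 15 GB remain.
Put A5 (129 GB) in tape 3; 71 GB remain.
Put A6 (18 GB) in tape 3; 53 GB remain.
Put A7 (20 GB) in tape 3; 33 GB remain.
Put A8 (136 GB) in tape 4; 64 GB remain.
Put A9 (119 GB) in tape 5; 81 GB remain.
Put A10 (37 GB) in tape 4; 27 GB remain.
Put A11 (52 GB) in tape 5; 29 GB remain.
Final tapes: [148,47] [60,125] [129,18,20] [136,37] [119,52].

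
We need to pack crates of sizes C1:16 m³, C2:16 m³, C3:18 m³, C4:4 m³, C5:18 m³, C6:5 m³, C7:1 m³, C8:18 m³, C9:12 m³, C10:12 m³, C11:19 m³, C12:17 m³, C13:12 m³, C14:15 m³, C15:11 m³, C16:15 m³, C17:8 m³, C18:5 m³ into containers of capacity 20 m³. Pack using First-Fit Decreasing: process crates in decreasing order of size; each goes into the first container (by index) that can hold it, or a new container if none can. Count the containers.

13

Sorted descending: 19, 18, 18, 18, 17, 16, 16, 15, 15, 12, 12, 12, 11, 8, 5, 5, 4, 1.
19 m³ → container 1 (remaining 1 m³)
18 m³ → container 2 (remaining 2 m³)
18 m³ → container 3 (remaining 2 m³)
18 m³ → container 4 (remaining 2 m³)
17 m³ → container 5 (remaining 3 m³)
16 m³ → container 6 (remaining 4 m³)
16 m³ → container 7 (remaining 4 m³)
15 m³ → container 8 (remaining 5 m³)
15 m³ → container 9 (remaining 5 m³)
12 m³ → container 10 (remaining 8 m³)
12 m³ → container 11 (remaining 8 m³)
12 m³ → container 12 (remaining 8 m³)
11 m³ → container 13 (remaining 9 m³)
8 m³ → container 10 (remaining 0 m³)
5 m³ → container 8 (remaining 0 m³)
5 m³ → container 9 (remaining 0 m³)
4 m³ → container 6 (remaining 0 m³)
1 m³ → container 1 (remaining 0 m³)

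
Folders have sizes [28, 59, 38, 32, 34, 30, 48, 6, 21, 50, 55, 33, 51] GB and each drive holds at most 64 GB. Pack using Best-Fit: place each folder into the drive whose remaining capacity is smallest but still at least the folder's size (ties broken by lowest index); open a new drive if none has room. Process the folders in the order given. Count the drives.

drive 1: place 28 GB, 36 GB left
drive 2: place 59 GB, 5 GB left
drive 3: place 38 GB, 26 GB left
drive 1: place 32 GB, 4 GB left
drive 4: place 34 GB, 30 GB left
drive 4: place 30 GB, 0 GB left
drive 5: place 48 GB, 16 GB left
drive 5: place 6 GB, 10 GB left
drive 3: place 21 GB, 5 GB left
drive 6: place 50 GB, 14 GB left
drive 7: place 55 GB, 9 GB left
drive 8: place 33 GB, 31 GB left
drive 9: place 51 GB, 13 GB left

9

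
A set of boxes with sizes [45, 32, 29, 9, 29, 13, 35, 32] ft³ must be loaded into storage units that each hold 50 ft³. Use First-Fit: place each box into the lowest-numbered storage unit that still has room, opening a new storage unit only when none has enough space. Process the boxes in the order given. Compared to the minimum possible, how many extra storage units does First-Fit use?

0

First-Fit: [45] [32,9] [29,13] [29] [35] [32] → 6 storage units.
6 boxes exceed 25 ft³ (half the capacity), and no two of those can share a storage unit, so at least 6 storage units are needed.
So 6 is already optimal.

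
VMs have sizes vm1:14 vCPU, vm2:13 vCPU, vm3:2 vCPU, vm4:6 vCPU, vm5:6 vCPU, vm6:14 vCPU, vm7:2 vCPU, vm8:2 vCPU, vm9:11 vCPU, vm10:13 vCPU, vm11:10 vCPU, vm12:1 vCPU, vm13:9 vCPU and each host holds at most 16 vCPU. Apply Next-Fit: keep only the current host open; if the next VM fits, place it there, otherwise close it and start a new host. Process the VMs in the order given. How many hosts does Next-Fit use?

8

Put vm1 (14 vCPU) in host 1; 2 vCPU remain.
Put vm2 (13 vCPU) in host 2; 3 vCPU remain.
Put vm3 (2 vCPU) in host 2; 1 vCPU remain.
Put vm4 (6 vCPU) in host 3; 10 vCPU remain.
Put vm5 (6 vCPU) in host 3; 4 vCPU remain.
Put vm6 (14 vCPU) in host 4; 2 vCPU remain.
Put vm7 (2 vCPU) in host 4; 0 vCPU remain.
Put vm8 (2 vCPU) in host 5; 14 vCPU remain.
Put vm9 (11 vCPU) in host 5; 3 vCPU remain.
Put vm10 (13 vCPU) in host 6; 3 vCPU remain.
Put vm11 (10 vCPU) in host 7; 6 vCPU remain.
Put vm12 (1 vCPU) in host 7; 5 vCPU remain.
Put vm13 (9 vCPU) in host 8; 7 vCPU remain.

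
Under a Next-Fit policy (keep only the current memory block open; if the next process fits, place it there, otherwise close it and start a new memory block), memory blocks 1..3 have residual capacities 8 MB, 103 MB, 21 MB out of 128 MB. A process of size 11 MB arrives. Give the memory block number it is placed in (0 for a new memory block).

3

Next-Fit only looks at memory block 3, which has 21 MB free.
11 MB fits there.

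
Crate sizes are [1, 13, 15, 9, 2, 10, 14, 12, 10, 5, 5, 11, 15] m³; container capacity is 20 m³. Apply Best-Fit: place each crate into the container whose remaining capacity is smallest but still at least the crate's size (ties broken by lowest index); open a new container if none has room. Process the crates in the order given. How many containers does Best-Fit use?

8

container 1: place 1 m³, 19 m³ left
container 1: place 13 m³, 6 m³ left
container 2: place 15 m³, 5 m³ left
container 3: place 9 m³, 11 m³ left
container 2: place 2 m³, 3 m³ left
container 3: place 10 m³, 1 m³ left
container 4: place 14 m³, 6 m³ left
container 5: place 12 m³, 8 m³ left
container 6: place 10 m³, 10 m³ left
container 1: place 5 m³, 1 m³ left
container 4: place 5 m³, 1 m³ left
container 7: place 11 m³, 9 m³ left
container 8: place 15 m³, 5 m³ left
Final containers: [1,13,5] [15,2] [9,10] [14,5] [12] [10] [11] [15].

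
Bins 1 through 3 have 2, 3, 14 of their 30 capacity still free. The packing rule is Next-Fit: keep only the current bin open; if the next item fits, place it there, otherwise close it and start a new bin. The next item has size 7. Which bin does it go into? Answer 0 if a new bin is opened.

Next-Fit only looks at bin 3, which has 14 free.
7 fits there.

3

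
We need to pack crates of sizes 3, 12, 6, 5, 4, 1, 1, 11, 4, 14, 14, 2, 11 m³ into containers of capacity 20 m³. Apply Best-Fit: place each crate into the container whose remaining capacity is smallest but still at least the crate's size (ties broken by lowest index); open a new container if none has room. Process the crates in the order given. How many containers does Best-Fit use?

3 m³ → container 1 (remaining 17 m³)
12 m³ → container 1 (remaining 5 m³)
6 m³ → container 2 (remaining 14 m³)
5 m³ → container 1 (remaining 0 m³)
4 m³ → container 2 (remaining 10 m³)
1 m³ → container 2 (remaining 9 m³)
1 m³ → container 2 (remaining 8 m³)
11 m³ → container 3 (remaining 9 m³)
4 m³ → container 2 (remaining 4 m³)
14 m³ → container 4 (remaining 6 m³)
14 m³ → container 5 (remaining 6 m³)
2 m³ → container 2 (remaining 2 m³)
11 m³ → container 6 (remaining 9 m³)
Final containers: [3,12,5] [6,4,1,1,4,2] [11] [14] [14] [11].

6 containers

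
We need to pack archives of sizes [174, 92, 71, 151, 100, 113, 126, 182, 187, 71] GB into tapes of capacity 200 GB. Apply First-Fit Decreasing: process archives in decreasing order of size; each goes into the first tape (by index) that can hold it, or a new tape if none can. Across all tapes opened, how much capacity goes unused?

133

Sorted descending: 187, 182, 174, 151, 126, 113, 100, 92, 71, 71.
tape 1: place 187 GB, 13 GB left
tape 2: place 182 GB, 18 GB left
tape 3: place 174 GB, 26 GB left
tape 4: place 151 GB, 49 GB left
tape 5: place 126 GB, 74 GB left
tape 6: place 113 GB, 87 GB left
tape 7: place 100 GB, 100 GB left
tape 7: place 92 GB, 8 GB left
tape 5: place 71 GB, 3 GB left
tape 6: place 71 GB, 16 GB left
7 tapes × 200 GB = 1400 GB; used 1267 GB; unused 133 GB.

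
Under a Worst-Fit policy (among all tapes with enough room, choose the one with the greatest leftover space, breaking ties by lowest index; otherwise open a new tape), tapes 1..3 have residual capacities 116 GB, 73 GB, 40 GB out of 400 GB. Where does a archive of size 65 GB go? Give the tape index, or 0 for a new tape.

Tapes with room: tape 1 (116 GB), tape 2 (73 GB).
Most room is tape 1 with 116 GB free.

1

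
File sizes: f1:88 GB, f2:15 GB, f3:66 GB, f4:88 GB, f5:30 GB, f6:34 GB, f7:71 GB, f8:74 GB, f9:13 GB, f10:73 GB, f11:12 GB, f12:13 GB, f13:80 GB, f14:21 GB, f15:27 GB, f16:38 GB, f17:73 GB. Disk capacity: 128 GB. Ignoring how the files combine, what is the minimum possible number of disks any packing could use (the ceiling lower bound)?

7 disks

Total size = 88 + 15 + 66 + 88 + 30 + 34 + 71 + 74 + 13 + 73 + 12 + 13 + 80 + 21 + 27 + 38 + 73 = 816 GB.
⌈816 / 128⌉ = 7.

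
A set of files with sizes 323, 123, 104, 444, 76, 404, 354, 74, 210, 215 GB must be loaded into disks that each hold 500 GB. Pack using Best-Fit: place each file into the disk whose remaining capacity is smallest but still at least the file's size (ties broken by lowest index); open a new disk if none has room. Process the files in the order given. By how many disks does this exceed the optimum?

1

Best-Fit: [323,123] [104,76,210] [444] [404,74] [354] [215] → 6 disks.
Total size 2327 GB; any packing needs at least ⌈2327/500⌉ = 5 disks.
An optimal packing achieves that bound: [444] [404,76] [354,123] [323,104] [215,210,74] → 5 disks.
Excess: 6 − 5 = 1.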